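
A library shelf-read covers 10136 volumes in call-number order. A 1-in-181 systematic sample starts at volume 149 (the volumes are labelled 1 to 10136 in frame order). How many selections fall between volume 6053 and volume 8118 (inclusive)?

k = 181
First selection ≥ 6053: 149 + ⌈(6053−149)/181⌉·181 = 149 + 33×181 = 6122
Last selection ≤ 8118: 149 + ⌊(8118−149)/181⌋·181 = 149 + 44×181 = 8113
Count = 44 − 33 + 1 = 12

12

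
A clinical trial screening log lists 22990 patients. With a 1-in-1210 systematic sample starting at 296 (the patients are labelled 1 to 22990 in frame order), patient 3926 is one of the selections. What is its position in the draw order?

4

k = 1210
position = (3926 − 296)/1210 + 1 = 3630/1210 + 1 = 3 + 1 = 4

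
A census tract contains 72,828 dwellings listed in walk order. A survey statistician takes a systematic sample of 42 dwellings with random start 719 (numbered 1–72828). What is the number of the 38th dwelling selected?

64877

k = 72828/42 = 1734
38th selection = r + (38−1)·k = 719 + 37×1734 = 719 + 64158 = 64877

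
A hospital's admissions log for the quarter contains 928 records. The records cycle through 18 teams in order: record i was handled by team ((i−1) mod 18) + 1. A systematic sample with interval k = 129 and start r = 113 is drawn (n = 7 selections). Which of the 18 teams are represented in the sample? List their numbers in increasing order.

Consecutive selections differ by k = 129, so their team numbers differ by 129 mod 18 = 3.
gcd(129, 18) = 3, so the sample visits 18/3 = 6 distinct residues mod 18.
Start 113 is team 5; the teams hit are 2, 5, 8, 11, 14, 17.

2, 5, 8, 11, 14, 17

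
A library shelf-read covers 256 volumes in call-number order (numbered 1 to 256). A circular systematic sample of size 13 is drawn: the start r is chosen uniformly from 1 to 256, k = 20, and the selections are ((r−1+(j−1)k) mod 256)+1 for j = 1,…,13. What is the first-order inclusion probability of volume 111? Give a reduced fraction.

For each position j, as r ranges over 1…256 the j-th selection hits every volume exactly once, so volume 111 is selected for exactly 13 of the 256 starts.
Inclusion probability = 13/256.

13/256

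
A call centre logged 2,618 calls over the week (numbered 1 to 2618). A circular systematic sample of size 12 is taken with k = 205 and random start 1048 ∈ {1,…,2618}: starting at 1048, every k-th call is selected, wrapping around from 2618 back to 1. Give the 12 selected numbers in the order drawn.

1048, 1253, 1458, 1663, 1868, 2073, 2278, 2483, 70, 275, 480, 685

Selection 1: 1048
Selection 2: 1048 + 205 = 1253
Selection 3: 1253 + 205 = 1458
Selection 4: 1458 + 205 = 1663
Selection 5: 1663 + 205 = 1868
Selection 6: 1868 + 205 = 2073
Selection 7: 2073 + 205 = 2278
Selection 8: 2278 + 205 = 2483
Selection 9: 2483 + 205 = 2688 → 2688 − 2618 = 70
Selection 10: 70 + 205 = 275
Selection 11: 275 + 205 = 480
Selection 12: 480 + 205 = 685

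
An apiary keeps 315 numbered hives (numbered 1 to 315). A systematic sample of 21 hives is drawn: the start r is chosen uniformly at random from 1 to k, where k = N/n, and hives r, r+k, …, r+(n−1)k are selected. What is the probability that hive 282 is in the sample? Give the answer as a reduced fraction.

1/15

k = 315/21 = 15.
Hive 282 is selected iff r ≡ 282 (mod 15); exactly one such r in {1,…,15}.
Inclusion probability = 1/15.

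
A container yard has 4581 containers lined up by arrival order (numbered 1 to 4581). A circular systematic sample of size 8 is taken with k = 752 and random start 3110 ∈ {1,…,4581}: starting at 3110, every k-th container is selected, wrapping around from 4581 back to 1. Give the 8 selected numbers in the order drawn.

Selection 1: 3110
Selection 2: 3110 + 752 = 3862
Selection 3: 3862 + 752 = 4614 → 4614 − 4581 = 33
Selection 4: 33 + 752 = 785
Selection 5: 785 + 752 = 1537
Selection 6: 1537 + 752 = 2289
Selection 7: 2289 + 752 = 3041
Selection 8: 3041 + 752 = 3793

3110, 3862, 33, 785, 1537, 2289, 3041, 3793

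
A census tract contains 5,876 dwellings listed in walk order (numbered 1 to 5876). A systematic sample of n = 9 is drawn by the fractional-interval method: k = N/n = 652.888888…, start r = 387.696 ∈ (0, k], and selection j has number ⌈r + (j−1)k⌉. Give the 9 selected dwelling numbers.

388, 1041, 1694, 2347, 3000, 3653, 4306, 4958, 5611

j=1: r + 0k = 387.696 → ⌈·⌉ = 388
j=2: r + 1k = 1040.584888… → ⌈·⌉ = 1041
j=3: r + 2k = 1693.473777… → ⌈·⌉ = 1694
j=4: r + 3k = 2346.362666… → ⌈·⌉ = 2347
j=5: r + 4k = 2999.251555… → ⌈·⌉ = 3000
j=6: r + 5k = 3652.140444… → ⌈·⌉ = 3653
j=7: r + 6k = 4305.029333… → ⌈·⌉ = 4306
j=8: r + 7k = 4957.918222… → ⌈·⌉ = 4958
j=9: r + 8k = 5610.807111… → ⌈·⌉ = 5611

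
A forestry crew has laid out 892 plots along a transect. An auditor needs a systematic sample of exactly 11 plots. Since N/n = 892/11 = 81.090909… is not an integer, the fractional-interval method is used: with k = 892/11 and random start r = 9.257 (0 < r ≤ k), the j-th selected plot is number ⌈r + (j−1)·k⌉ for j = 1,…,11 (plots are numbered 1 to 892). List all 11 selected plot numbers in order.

j=1: r + 0k = 9.257 → ⌈·⌉ = 10
j=2: r + 1k = 90.347909… → ⌈·⌉ = 91
j=3: r + 2k = 171.438818… → ⌈·⌉ = 172
j=4: r + 3k = 252.529727… → ⌈·⌉ = 253
j=5: r + 4k = 333.620636… → ⌈·⌉ = 334
j=6: r + 5k = 414.711545… → ⌈·⌉ = 415
j=7: r + 6k = 495.802454… → ⌈·⌉ = 496
j=8: r + 7k = 576.893363… → ⌈·⌉ = 577
j=9: r + 8k = 657.984272… → ⌈·⌉ = 658
j=10: r + 9k = 739.075181… → ⌈·⌉ = 740
j=11: r + 10k = 820.166090… → ⌈·⌉ = 821

10, 91, 172, 253, 334, 415, 496, 577, 658, 740, 821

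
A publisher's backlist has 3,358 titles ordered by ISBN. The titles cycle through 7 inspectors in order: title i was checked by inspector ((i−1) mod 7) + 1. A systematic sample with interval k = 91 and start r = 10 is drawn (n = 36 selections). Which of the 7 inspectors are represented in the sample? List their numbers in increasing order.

3

Consecutive selections differ by k = 91, so their inspector numbers differ by 91 mod 7 = 0.
gcd(91, 7) = 7, so the sample visits 7/7 = 1 distinct residues mod 7.
Start 10 is inspector 3; the inspectors hit are 3.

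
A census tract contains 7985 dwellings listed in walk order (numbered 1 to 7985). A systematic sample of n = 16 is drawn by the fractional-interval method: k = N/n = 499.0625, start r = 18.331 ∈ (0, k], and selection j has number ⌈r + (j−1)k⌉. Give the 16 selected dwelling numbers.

j=1: r + 0k = 18.331 → ⌈·⌉ = 19
j=2: r + 1k = 517.3935 → ⌈·⌉ = 518
j=3: r + 2k = 1016.456 → ⌈·⌉ = 1017
j=4: r + 3k = 1515.5185 → ⌈·⌉ = 1516
j=5: r + 4k = 2014.581 → ⌈·⌉ = 2015
j=6: r + 5k = 2513.6435 → ⌈·⌉ = 2514
j=7: r + 6k = 3012.706 → ⌈·⌉ = 3013
j=8: r + 7k = 3511.7685 → ⌈·⌉ = 3512
j=9: r + 8k = 4010.831 → ⌈·⌉ = 4011
j=10: r + 9k = 4509.8935 → ⌈·⌉ = 4510
j=11: r + 10k = 5008.956 → ⌈·⌉ = 5009
j=12: r + 11k = 5508.0185 → ⌈·⌉ = 5509
j=13: r + 12k = 6007.081 → ⌈·⌉ = 6008
j=14: r + 13k = 6506.1435 → ⌈·⌉ = 6507
j=15: r + 14k = 7005.206 → ⌈·⌉ = 7006
j=16: r + 15k = 7504.2685 → ⌈·⌉ = 7505

19, 518, 1017, 1516, 2015, 2514, 3013, 3512, 4011, 4510, 5009, 5509, 6008, 6507, 7006, 7505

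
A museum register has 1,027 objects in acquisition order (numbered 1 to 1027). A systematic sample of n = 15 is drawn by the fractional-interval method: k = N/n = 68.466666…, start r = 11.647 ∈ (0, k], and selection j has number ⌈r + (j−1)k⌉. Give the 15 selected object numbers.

12, 81, 149, 218, 286, 354, 423, 491, 560, 628, 697, 765, 834, 902, 971

j=1: r + 0k = 11.647 → ⌈·⌉ = 12
j=2: r + 1k = 80.113666… → ⌈·⌉ = 81
j=3: r + 2k = 148.580333… → ⌈·⌉ = 149
j=4: r + 3k = 217.047 → ⌈·⌉ = 218
j=5: r + 4k = 285.513666… → ⌈·⌉ = 286
j=6: r + 5k = 353.980333… → ⌈·⌉ = 354
j=7: r + 6k = 422.447 → ⌈·⌉ = 423
j=8: r + 7k = 490.913666… → ⌈·⌉ = 491
j=9: r + 8k = 559.380333… → ⌈·⌉ = 560
j=10: r + 9k = 627.847 → ⌈·⌉ = 628
j=11: r + 10k = 696.313666… → ⌈·⌉ = 697
j=12: r + 11k = 764.780333… → ⌈·⌉ = 765
j=13: r + 12k = 833.247 → ⌈·⌉ = 834
j=14: r + 13k = 901.713666… → ⌈·⌉ = 902
j=15: r + 14k = 970.180333… → ⌈·⌉ = 971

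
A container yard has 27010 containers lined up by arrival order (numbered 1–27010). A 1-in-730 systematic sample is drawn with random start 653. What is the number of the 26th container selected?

18903

k = 730
26th selection = r + (26−1)·k = 653 + 25×730 = 653 + 18250 = 18903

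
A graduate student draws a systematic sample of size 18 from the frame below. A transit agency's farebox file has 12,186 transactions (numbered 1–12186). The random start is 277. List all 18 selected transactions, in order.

k = N/n = 12186/18 = 677
transaction 1: 277
transaction 2: 277 + 677 = 954
transaction 3: 954 + 677 = 1631
transaction 4: 1631 + 677 = 2308
transaction 5: 2308 + 677 = 2985
transaction 6: 2985 + 677 = 3662
transaction 7: 3662 + 677 = 4339
transaction 8: 4339 + 677 = 5016
transaction 9: 5016 + 677 = 5693
transaction 10: 5693 + 677 = 6370
transaction 11: 6370 + 677 = 7047
transaction 12: 7047 + 677 = 7724
transaction 13: 7724 + 677 = 8401
transaction 14: 8401 + 677 = 9078
transaction 15: 9078 + 677 = 9755
transaction 16: 9755 + 677 = 10432
transaction 17: 10432 + 677 = 11109
transaction 18: 11109 + 677 = 11786

277, 954, 1631, 2308, 2985, 3662, 4339, 5016, 5693, 6370, 7047, 7724, 8401, 9078, 9755, 10432, 11109, 11786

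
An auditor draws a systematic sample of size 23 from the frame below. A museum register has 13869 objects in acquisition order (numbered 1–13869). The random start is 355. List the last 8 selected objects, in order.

9400, 10003, 10606, 11209, 11812, 12415, 13018, 13621

k = N/n = 13869/23 = 603
16th selection = 355 + 15×603 = 9400
17th: 9400 + 603 = 10003
18th: 10003 + 603 = 10606
19th: 10606 + 603 = 11209
20th: 11209 + 603 = 11812
21st: 11812 + 603 = 12415
22nd: 12415 + 603 = 13018
23rd: 13018 + 603 = 13621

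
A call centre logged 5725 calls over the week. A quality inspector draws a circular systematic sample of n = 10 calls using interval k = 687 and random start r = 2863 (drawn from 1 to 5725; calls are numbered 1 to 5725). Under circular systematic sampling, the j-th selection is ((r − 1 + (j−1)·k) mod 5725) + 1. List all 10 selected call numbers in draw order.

Selection 1: 2863
Selection 2: 2863 + 687 = 3550
Selection 3: 3550 + 687 = 4237
Selection 4: 4237 + 687 = 4924
Selection 5: 4924 + 687 = 5611
Selection 6: 5611 + 687 = 6298 → 6298 − 5725 = 573
Selection 7: 573 + 687 = 1260
Selection 8: 1260 + 687 = 1947
Selection 9: 1947 + 687 = 2634
Selection 10: 2634 + 687 = 3321

2863, 3550, 4237, 4924, 5611, 573, 1260, 1947, 2634, 3321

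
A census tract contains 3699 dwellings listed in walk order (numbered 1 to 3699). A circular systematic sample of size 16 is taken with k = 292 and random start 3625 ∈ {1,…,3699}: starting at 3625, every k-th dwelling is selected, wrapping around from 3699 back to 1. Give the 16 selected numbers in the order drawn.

Selection 1: 3625
Selection 2: 3625 + 292 = 3917 → 3917 − 3699 = 218
Selection 3: 218 + 292 = 510
Selection 4: 510 + 292 = 802
Selection 5: 802 + 292 = 1094
Selection 6: 1094 + 292 = 1386
Selection 7: 1386 + 292 = 1678
Selection 8: 1678 + 292 = 1970
Selection 9: 1970 + 292 = 2262
Selection 10: 2262 + 292 = 2554
Selection 11: 2554 + 292 = 2846
Selection 12: 2846 + 292 = 3138
Selection 13: 3138 + 292 = 3430
Selection 14: 3430 + 292 = 3722 → 3722 − 3699 = 23
Selection 15: 23 + 292 = 315
Selection 16: 315 + 292 = 607

3625, 218, 510, 802, 1094, 1386, 1678, 1970, 2262, 2554, 2846, 3138, 3430, 23, 315, 607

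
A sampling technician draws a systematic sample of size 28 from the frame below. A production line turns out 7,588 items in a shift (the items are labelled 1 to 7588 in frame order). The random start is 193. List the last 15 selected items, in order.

3716, 3987, 4258, 4529, 4800, 5071, 5342, 5613, 5884, 6155, 6426, 6697, 6968, 7239, 7510

k = N/n = 7588/28 = 271
14th selection = 193 + 13×271 = 3716
15th: 3716 + 271 = 3987
16th: 3987 + 271 = 4258
17th: 4258 + 271 = 4529
18th: 4529 + 271 = 4800
19th: 4800 + 271 = 5071
20th: 5071 + 271 = 5342
21st: 5342 + 271 = 5613
22nd: 5613 + 271 = 5884
23rd: 5884 + 271 = 6155
24th: 6155 + 271 = 6426
25th: 6426 + 271 = 6697
26th: 6697 + 271 = 6968
27th: 6968 + 271 = 7239
28th: 7239 + 271 = 7510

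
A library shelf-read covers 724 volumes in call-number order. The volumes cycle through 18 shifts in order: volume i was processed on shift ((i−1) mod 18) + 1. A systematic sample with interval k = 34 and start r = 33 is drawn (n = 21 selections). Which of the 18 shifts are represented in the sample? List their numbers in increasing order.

Consecutive selections differ by k = 34, so their shift numbers differ by 34 mod 18 = 16.
gcd(34, 18) = 2, so the sample visits 18/2 = 9 distinct residues mod 18.
Start 33 is shift 15; the shifts hit are 1, 3, 5, 7, 9, 11, 13, 15, 17.

1, 3, 5, 7, 9, 11, 13, 15, 17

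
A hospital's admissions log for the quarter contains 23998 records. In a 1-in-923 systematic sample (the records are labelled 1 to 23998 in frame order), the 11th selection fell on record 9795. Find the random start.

k = 923
r = 9795 − (11−1)×923 = 9795 − 9230 = 565

565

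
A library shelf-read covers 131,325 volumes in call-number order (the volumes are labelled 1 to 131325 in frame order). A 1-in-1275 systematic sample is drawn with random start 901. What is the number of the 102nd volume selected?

k = 1275
102nd selection = r + (102−1)·k = 901 + 101×1275 = 901 + 128775 = 129676

129676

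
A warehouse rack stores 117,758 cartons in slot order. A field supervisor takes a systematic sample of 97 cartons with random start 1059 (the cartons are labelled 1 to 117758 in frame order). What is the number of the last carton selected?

117603

k = 117758/97 = 1214
97th selection = r + (97−1)·k = 1059 + 96×1214 = 1059 + 116544 = 117603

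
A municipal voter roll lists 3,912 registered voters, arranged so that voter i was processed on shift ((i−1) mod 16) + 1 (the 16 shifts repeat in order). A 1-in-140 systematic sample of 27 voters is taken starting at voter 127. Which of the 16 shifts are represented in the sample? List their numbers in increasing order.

Consecutive selections differ by k = 140, so their shift numbers differ by 140 mod 16 = 12.
gcd(140, 16) = 4, so the sample visits 16/4 = 4 distinct residues mod 16.
Start 127 is shift 15; the shifts hit are 3, 7, 11, 15.

3, 7, 11, 15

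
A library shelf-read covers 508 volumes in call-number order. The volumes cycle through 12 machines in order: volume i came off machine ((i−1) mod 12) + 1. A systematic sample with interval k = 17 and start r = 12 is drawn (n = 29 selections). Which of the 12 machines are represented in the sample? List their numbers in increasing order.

1, 2, 3, 4, 5, 6, 7, 8, 9, 10, 11, 12

Consecutive selections differ by k = 17, so their machine numbers differ by 17 mod 12 = 5.
gcd(17, 12) = 1, so the sample visits 12/1 = 12 distinct residues mod 12.
Start 12 is machine 12; the machines hit are 1, 2, 3, 4, 5, 6, 7, 8, 9, 10, 11, 12.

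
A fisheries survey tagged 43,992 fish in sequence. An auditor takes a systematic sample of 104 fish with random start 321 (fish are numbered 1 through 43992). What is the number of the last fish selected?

k = 43992/104 = 423
104th selection = r + (104−1)·k = 321 + 103×423 = 321 + 43569 = 43890

43890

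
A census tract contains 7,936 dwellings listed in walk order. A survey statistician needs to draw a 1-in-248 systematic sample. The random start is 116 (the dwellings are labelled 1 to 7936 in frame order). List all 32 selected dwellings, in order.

dwelling 1: 116
dwelling 2: 116 + 248 = 364
dwelling 3: 364 + 248 = 612
dwelling 4: 612 + 248 = 860
dwelling 5: 860 + 248 = 1108
dwelling 6: 1108 + 248 = 1356
dwelling 7: 1356 + 248 = 1604
dwelling 8: 1604 + 248 = 1852
dwelling 9: 1852 + 248 = 2100
dwelling 10: 2100 + 248 = 2348
dwelling 11: 2348 + 248 = 2596
dwelling 12: 2596 + 248 = 2844
dwelling 13: 2844 + 248 = 3092
dwelling 14: 3092 + 248 = 3340
dwelling 15: 3340 + 248 = 3588
dwelling 16: 3588 + 248 = 3836
dwelling 17: 3836 + 248 = 4084
dwelling 18: 4084 + 248 = 4332
dwelling 19: 4332 + 248 = 4580
dwelling 20: 4580 + 248 = 4828
dwelling 21: 4828 + 248 = 5076
dwelling 22: 5076 + 248 = 5324
dwelling 23: 5324 + 248 = 5572
dwelling 24: 5572 + 248 = 5820
dwelling 25: 5820 + 248 = 6068
dwelling 26: 6068 + 248 = 6316
dwelling 27: 6316 + 248 = 6564
dwelling 28: 6564 + 248 = 6812
dwelling 29: 6812 + 248 = 7060
dwelling 30: 7060 + 248 = 7308
dwelling 31: 7308 + 248 = 7556
dwelling 32: 7556 + 248 = 7804

116, 364, 612, 860, 1108, 1356, 1604, 1852, 2100, 2348, 2596, 2844, 3092, 3340, 3588, 3836, 4084, 4332, 4580, 4828, 5076, 5324, 5572, 5820, 6068, 6316, 6564, 6812, 7060, 7308, 7556, 7804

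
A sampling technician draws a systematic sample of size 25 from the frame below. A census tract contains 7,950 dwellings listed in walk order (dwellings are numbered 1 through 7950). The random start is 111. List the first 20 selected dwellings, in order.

k = N/n = 7950/25 = 318
dwelling 1: 111
dwelling 2: 111 + 318 = 429
dwelling 3: 429 + 318 = 747
dwelling 4: 747 + 318 = 1065
dwelling 5: 1065 + 318 = 1383
dwelling 6: 1383 + 318 = 1701
dwelling 7: 1701 + 318 = 2019
dwelling 8: 2019 + 318 = 2337
dwelling 9: 2337 + 318 = 2655
dwelling 10: 2655 + 318 = 2973
dwelling 11: 2973 + 318 = 3291
dwelling 12: 3291 + 318 = 3609
dwelling 13: 3609 + 318 = 3927
dwelling 14: 3927 + 318 = 4245
dwelling 15: 4245 + 318 = 4563
dwelling 16: 4563 + 318 = 4881
dwelling 17: 4881 + 318 = 5199
dwelling 18: 5199 + 318 = 5517
dwelling 19: 5517 + 318 = 5835
dwelling 20: 5835 + 318 = 6153

111, 429, 747, 1065, 1383, 1701, 2019, 2337, 2655, 2973, 3291, 3609, 3927, 4245, 4563, 4881, 5199, 5517, 5835, 6153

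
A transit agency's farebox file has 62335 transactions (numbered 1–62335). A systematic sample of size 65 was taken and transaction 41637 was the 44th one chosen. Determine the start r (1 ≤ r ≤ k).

k = 62335/65 = 959
r = 41637 − (44−1)×959 = 41637 − 41237 = 400

400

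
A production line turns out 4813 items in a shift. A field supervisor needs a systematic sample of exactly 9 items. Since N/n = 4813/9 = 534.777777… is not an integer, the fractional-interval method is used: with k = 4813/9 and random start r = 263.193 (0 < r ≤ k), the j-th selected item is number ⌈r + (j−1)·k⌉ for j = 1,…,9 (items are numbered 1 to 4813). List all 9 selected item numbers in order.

264, 798, 1333, 1868, 2403, 2938, 3472, 4007, 4542

j=1: r + 0k = 263.193 → ⌈·⌉ = 264
j=2: r + 1k = 797.970777… → ⌈·⌉ = 798
j=3: r + 2k = 1332.748555… → ⌈·⌉ = 1333
j=4: r + 3k = 1867.526333… → ⌈·⌉ = 1868
j=5: r + 4k = 2402.304111… → ⌈·⌉ = 2403
j=6: r + 5k = 2937.081888… → ⌈·⌉ = 2938
j=7: r + 6k = 3471.859666… → ⌈·⌉ = 3472
j=8: r + 7k = 4006.637444… → ⌈·⌉ = 4007
j=9: r + 8k = 4541.415222… → ⌈·⌉ = 4542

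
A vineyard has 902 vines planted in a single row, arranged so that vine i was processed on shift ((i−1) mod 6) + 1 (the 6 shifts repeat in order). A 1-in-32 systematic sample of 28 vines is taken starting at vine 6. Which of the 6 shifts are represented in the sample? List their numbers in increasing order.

Consecutive selections differ by k = 32, so their shift numbers differ by 32 mod 6 = 2.
gcd(32, 6) = 2, so the sample visits 6/2 = 3 distinct residues mod 6.
Start 6 is shift 6; the shifts hit are 2, 4, 6.

2, 4, 6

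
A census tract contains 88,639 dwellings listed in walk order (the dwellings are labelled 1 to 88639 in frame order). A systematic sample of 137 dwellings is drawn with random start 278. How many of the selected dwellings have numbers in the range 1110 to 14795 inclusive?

21

k = 88639/137 = 647
First selection ≥ 1110: 278 + ⌈(1110−278)/647⌉·647 = 278 + 2×647 = 1572
Last selection ≤ 14795: 278 + ⌊(14795−278)/647⌋·647 = 278 + 22×647 = 14512
Count = 22 − 2 + 1 = 21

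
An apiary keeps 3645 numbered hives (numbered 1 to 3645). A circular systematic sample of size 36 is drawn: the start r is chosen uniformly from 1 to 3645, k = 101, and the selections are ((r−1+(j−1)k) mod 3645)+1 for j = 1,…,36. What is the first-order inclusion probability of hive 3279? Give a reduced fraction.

4/405

For each position j, as r ranges over 1…3645 the j-th selection hits every hive exactly once, so hive 3279 is selected for exactly 36 of the 3645 starts.
Inclusion probability = 36/3645 = 4/405.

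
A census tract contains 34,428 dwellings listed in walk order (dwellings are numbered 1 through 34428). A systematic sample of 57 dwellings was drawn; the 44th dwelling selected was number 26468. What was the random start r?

496

k = 34428/57 = 604
r = 26468 − (44−1)×604 = 26468 − 25972 = 496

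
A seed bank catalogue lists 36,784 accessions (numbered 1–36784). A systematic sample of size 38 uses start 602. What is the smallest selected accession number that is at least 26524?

k = 36784/38 = 968
Steps past start: ⌈(26524 − 602)/968⌉ = ⌈25922/968⌉ = 27
Selected accession: 602 + 27×968 = 26738

26738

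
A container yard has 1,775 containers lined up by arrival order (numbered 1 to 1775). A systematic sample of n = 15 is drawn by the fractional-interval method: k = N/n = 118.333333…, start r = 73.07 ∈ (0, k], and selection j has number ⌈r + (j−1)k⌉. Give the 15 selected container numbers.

74, 192, 310, 429, 547, 665, 784, 902, 1020, 1139, 1257, 1375, 1494, 1612, 1730

j=1: r + 0k = 73.07 → ⌈·⌉ = 74
j=2: r + 1k = 191.403333… → ⌈·⌉ = 192
j=3: r + 2k = 309.736666… → ⌈·⌉ = 310
j=4: r + 3k = 428.07 → ⌈·⌉ = 429
j=5: r + 4k = 546.403333… → ⌈·⌉ = 547
j=6: r + 5k = 664.736666… → ⌈·⌉ = 665
j=7: r + 6k = 783.07 → ⌈·⌉ = 784
j=8: r + 7k = 901.403333… → ⌈·⌉ = 902
j=9: r + 8k = 1019.736666… → ⌈·⌉ = 1020
j=10: r + 9k = 1138.07 → ⌈·⌉ = 1139
j=11: r + 10k = 1256.403333… → ⌈·⌉ = 1257
j=12: r + 11k = 1374.736666… → ⌈·⌉ = 1375
j=13: r + 12k = 1493.07 → ⌈·⌉ = 1494
j=14: r + 13k = 1611.403333… → ⌈·⌉ = 1612
j=15: r + 14k = 1729.736666… → ⌈·⌉ = 1730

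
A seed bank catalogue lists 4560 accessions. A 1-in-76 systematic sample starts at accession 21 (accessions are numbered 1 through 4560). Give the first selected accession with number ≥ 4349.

k = 76
Steps past start: ⌈(4349 − 21)/76⌉ = ⌈4328/76⌉ = 57
Selected accession: 21 + 57×76 = 4353

4353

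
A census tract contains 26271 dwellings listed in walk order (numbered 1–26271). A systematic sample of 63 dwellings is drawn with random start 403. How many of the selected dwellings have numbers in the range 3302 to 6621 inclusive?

k = 26271/63 = 417
First selection ≥ 3302: 403 + ⌈(3302−403)/417⌉·417 = 403 + 7×417 = 3322
Last selection ≤ 6621: 403 + ⌊(6621−403)/417⌋·417 = 403 + 14×417 = 6241
Count = 14 − 7 + 1 = 8

8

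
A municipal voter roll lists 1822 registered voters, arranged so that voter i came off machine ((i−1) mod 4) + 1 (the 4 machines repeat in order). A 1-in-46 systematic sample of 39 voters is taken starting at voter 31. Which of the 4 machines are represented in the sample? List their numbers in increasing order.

Consecutive selections differ by k = 46, so their machine numbers differ by 46 mod 4 = 2.
gcd(46, 4) = 2, so the sample visits 4/2 = 2 distinct residues mod 4.
Start 31 is machine 3; the machines hit are 1, 3.

1, 3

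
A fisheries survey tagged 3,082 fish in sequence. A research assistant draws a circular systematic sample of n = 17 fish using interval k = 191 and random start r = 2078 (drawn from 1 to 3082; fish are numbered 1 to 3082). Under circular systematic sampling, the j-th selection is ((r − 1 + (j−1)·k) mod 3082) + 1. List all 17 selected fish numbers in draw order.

Selection 1: 2078
Selection 2: 2078 + 191 = 2269
Selection 3: 2269 + 191 = 2460
Selection 4: 2460 + 191 = 2651
Selection 5: 2651 + 191 = 2842
Selection 6: 2842 + 191 = 3033
Selection 7: 3033 + 191 = 3224 → 3224 − 3082 = 142
Selection 8: 142 + 191 = 333
Selection 9: 333 + 191 = 524
Selection 10: 524 + 191 = 715
Selection 11: 715 + 191 = 906
Selection 12: 906 + 191 = 1097
Selection 13: 1097 + 191 = 1288
Selection 14: 1288 + 191 = 1479
Selection 15: 1479 + 191 = 1670
Selection 16: 1670 + 191 = 1861
Selection 17: 1861 + 191 = 2052

2078, 2269, 2460, 2651, 2842, 3033, 142, 333, 524, 715, 906, 1097, 1288, 1479, 1670, 1861, 2052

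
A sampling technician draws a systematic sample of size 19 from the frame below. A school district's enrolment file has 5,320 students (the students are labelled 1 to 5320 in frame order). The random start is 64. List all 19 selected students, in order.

64, 344, 624, 904, 1184, 1464, 1744, 2024, 2304, 2584, 2864, 3144, 3424, 3704, 3984, 4264, 4544, 4824, 5104

k = N/n = 5320/19 = 280
student 1: 64
student 2: 64 + 280 = 344
student 3: 344 + 280 = 624
student 4: 624 + 280 = 904
student 5: 904 + 280 = 1184
student 6: 1184 + 280 = 1464
student 7: 1464 + 280 = 1744
student 8: 1744 + 280 = 2024
student 9: 2024 + 280 = 2304
student 10: 2304 + 280 = 2584
student 11: 2584 + 280 = 2864
student 12: 2864 + 280 = 3144
student 13: 3144 + 280 = 3424
student 14: 3424 + 280 = 3704
student 15: 3704 + 280 = 3984
student 16: 3984 + 280 = 4264
student 17: 4264 + 280 = 4544
student 18: 4544 + 280 = 4824
student 19: 4824 + 280 = 5104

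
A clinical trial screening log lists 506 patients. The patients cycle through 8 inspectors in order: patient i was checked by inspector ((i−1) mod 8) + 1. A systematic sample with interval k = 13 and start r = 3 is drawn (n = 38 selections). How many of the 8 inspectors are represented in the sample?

8

Consecutive selections differ by k = 13, so their inspector numbers differ by 13 mod 8 = 5.
gcd(13, 8) = 1, so the sample visits 8/1 = 8 distinct residues mod 8.
Start 3 is inspector 3; the inspectors hit are 1, 2, 3, 4, 5, 6, 7, 8.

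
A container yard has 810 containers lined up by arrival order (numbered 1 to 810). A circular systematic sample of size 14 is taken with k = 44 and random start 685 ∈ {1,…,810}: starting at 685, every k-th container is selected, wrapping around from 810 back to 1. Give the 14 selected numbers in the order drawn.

Selection 1: 685
Selection 2: 685 + 44 = 729
Selection 3: 729 + 44 = 773
Selection 4: 773 + 44 = 817 → 817 − 810 = 7
Selection 5: 7 + 44 = 51
Selection 6: 51 + 44 = 95
Selection 7: 95 + 44 = 139
Selection 8: 139 + 44 = 183
Selection 9: 183 + 44 = 227
Selection 10: 227 + 44 = 271
Selection 11: 271 + 44 = 315
Selection 12: 315 + 44 = 359
Selection 13: 359 + 44 = 403
Selection 14: 403 + 44 = 447

685, 729, 773, 7, 51, 95, 139, 183, 227, 271, 315, 359, 403, 447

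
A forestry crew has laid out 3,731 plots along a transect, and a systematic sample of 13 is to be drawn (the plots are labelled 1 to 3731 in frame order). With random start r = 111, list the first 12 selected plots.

111, 398, 685, 972, 1259, 1546, 1833, 2120, 2407, 2694, 2981, 3268

k = N/n = 3731/13 = 287
plot 1: 111
plot 2: 111 + 287 = 398
plot 3: 398 + 287 = 685
plot 4: 685 + 287 = 972
plot 5: 972 + 287 = 1259
plot 6: 1259 + 287 = 1546
plot 7: 1546 + 287 = 1833
plot 8: 1833 + 287 = 2120
plot 9: 2120 + 287 = 2407
plot 10: 2407 + 287 = 2694
plot 11: 2694 + 287 = 2981
plot 12: 2981 + 287 = 3268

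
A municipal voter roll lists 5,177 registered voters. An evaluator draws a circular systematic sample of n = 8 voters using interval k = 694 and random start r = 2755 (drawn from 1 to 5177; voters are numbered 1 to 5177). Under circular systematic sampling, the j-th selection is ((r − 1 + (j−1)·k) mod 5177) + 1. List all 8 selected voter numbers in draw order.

Selection 1: 2755
Selection 2: 2755 + 694 = 3449
Selection 3: 3449 + 694 = 4143
Selection 4: 4143 + 694 = 4837
Selection 5: 4837 + 694 = 5531 → 5531 − 5177 = 354
Selection 6: 354 + 694 = 1048
Selection 7: 1048 + 694 = 1742
Selection 8: 1742 + 694 = 2436

2755, 3449, 4143, 4837, 354, 1048, 1742, 2436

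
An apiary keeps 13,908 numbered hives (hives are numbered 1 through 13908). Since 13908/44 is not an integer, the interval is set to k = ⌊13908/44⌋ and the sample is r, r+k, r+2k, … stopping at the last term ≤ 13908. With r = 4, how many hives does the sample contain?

45

k = ⌊13908/44⌋ = 316
Achieved size = ⌊(13908 − 4)/316⌋ + 1 = ⌊13904/316⌋ + 1 = 44 + 1 = 45
(last selection: 4 + 44×316 = 13908 ≤ 13908; next would be 14224 > 13908)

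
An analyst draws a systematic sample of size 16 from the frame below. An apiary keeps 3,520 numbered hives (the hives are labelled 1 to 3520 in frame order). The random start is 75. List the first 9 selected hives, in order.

75, 295, 515, 735, 955, 1175, 1395, 1615, 1835

k = N/n = 3520/16 = 220
hive 1: 75
hive 2: 75 + 220 = 295
hive 3: 295 + 220 = 515
hive 4: 515 + 220 = 735
hive 5: 735 + 220 = 955
hive 6: 955 + 220 = 1175
hive 7: 1175 + 220 = 1395
hive 8: 1395 + 220 = 1615
hive 9: 1615 + 220 = 1835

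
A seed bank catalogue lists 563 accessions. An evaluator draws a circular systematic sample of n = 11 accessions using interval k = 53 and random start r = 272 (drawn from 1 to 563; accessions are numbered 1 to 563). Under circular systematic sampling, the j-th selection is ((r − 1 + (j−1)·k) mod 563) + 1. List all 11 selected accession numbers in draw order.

272, 325, 378, 431, 484, 537, 27, 80, 133, 186, 239

Selection 1: 272
Selection 2: 272 + 53 = 325
Selection 3: 325 + 53 = 378
Selection 4: 378 + 53 = 431
Selection 5: 431 + 53 = 484
Selection 6: 484 + 53 = 537
Selection 7: 537 + 53 = 590 → 590 − 563 = 27
Selection 8: 27 + 53 = 80
Selection 9: 80 + 53 = 133
Selection 10: 133 + 53 = 186
Selection 11: 186 + 53 = 239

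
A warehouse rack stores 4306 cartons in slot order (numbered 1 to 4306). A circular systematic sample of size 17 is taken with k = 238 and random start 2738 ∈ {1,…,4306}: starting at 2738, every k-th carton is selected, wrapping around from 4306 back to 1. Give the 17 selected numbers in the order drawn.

2738, 2976, 3214, 3452, 3690, 3928, 4166, 98, 336, 574, 812, 1050, 1288, 1526, 1764, 2002, 2240

Selection 1: 2738
Selection 2: 2738 + 238 = 2976
Selection 3: 2976 + 238 = 3214
Selection 4: 3214 + 238 = 3452
Selection 5: 3452 + 238 = 3690
Selection 6: 3690 + 238 = 3928
Selection 7: 3928 + 238 = 4166
Selection 8: 4166 + 238 = 4404 → 4404 − 4306 = 98
Selection 9: 98 + 238 = 336
Selection 10: 336 + 238 = 574
Selection 11: 574 + 238 = 812
Selection 12: 812 + 238 = 1050
Selection 13: 1050 + 238 = 1288
Selection 14: 1288 + 238 = 1526
Selection 15: 1526 + 238 = 1764
Selection 16: 1764 + 238 = 2002
Selection 17: 2002 + 238 = 2240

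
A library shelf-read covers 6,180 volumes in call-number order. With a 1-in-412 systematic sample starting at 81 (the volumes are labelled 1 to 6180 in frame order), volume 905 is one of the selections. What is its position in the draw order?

k = 412
position = (905 − 81)/412 + 1 = 824/412 + 1 = 2 + 1 = 3

3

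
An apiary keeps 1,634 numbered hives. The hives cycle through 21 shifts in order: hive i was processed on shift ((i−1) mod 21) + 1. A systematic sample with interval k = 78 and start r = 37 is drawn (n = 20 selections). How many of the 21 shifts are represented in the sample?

7

Consecutive selections differ by k = 78, so their shift numbers differ by 78 mod 21 = 15.
gcd(78, 21) = 3, so the sample visits 21/3 = 7 distinct residues mod 21.
Start 37 is shift 16; the shifts hit are 1, 4, 7, 10, 13, 16, 19.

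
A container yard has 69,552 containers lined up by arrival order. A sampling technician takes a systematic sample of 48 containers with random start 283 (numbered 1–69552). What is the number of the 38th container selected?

53896

k = 69552/48 = 1449
38th selection = r + (38−1)·k = 283 + 37×1449 = 283 + 53613 = 53896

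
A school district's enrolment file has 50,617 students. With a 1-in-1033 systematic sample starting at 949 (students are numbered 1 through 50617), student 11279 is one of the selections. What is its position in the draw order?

k = 1033
position = (11279 − 949)/1033 + 1 = 10330/1033 + 1 = 10 + 1 = 11

11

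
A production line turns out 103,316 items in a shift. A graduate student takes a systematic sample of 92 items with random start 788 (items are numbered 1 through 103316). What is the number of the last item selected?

k = 103316/92 = 1123
92nd selection = r + (92−1)·k = 788 + 91×1123 = 788 + 102193 = 102981

102981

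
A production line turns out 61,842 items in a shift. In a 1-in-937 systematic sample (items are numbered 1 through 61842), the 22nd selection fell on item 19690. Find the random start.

k = 937
r = 19690 − (22−1)×937 = 19690 − 19677 = 13

13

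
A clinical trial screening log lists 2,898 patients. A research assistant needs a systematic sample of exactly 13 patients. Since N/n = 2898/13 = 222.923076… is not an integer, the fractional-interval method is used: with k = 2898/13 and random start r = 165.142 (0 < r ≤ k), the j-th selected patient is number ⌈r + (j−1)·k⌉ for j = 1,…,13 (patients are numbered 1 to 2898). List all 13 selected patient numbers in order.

j=1: r + 0k = 165.142 → ⌈·⌉ = 166
j=2: r + 1k = 388.065076… → ⌈·⌉ = 389
j=3: r + 2k = 610.988153… → ⌈·⌉ = 611
j=4: r + 3k = 833.911230… → ⌈·⌉ = 834
j=5: r + 4k = 1056.834307… → ⌈·⌉ = 1057
j=6: r + 5k = 1279.757384… → ⌈·⌉ = 1280
j=7: r + 6k = 1502.680461… → ⌈·⌉ = 1503
j=8: r + 7k = 1725.603538… → ⌈·⌉ = 1726
j=9: r + 8k = 1948.526615… → ⌈·⌉ = 1949
j=10: r + 9k = 2171.449692… → ⌈·⌉ = 2172
j=11: r + 10k = 2394.372769… → ⌈·⌉ = 2395
j=12: r + 11k = 2617.295846… → ⌈·⌉ = 2618
j=13: r + 12k = 2840.218923… → ⌈·⌉ = 2841

166, 389, 611, 834, 1057, 1280, 1503, 1726, 1949, 2172, 2395, 2618, 2841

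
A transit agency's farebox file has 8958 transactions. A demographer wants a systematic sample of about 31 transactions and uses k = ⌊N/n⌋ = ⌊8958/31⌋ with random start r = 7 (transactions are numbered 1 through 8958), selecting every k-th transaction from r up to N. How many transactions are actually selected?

32

k = ⌊8958/31⌋ = 288
Achieved size = ⌊(8958 − 7)/288⌋ + 1 = ⌊8951/288⌋ + 1 = 31 + 1 = 32
(last selection: 7 + 31×288 = 8935 ≤ 8958; next would be 9223 > 8958)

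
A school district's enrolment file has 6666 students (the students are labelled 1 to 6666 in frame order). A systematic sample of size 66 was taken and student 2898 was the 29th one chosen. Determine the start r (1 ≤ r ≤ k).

70

k = 6666/66 = 101
r = 2898 − (29−1)×101 = 2898 − 2828 = 70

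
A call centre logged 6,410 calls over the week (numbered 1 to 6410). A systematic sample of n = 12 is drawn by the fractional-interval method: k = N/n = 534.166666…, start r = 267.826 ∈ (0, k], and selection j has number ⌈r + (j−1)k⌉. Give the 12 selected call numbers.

268, 802, 1337, 1871, 2405, 2939, 3473, 4007, 4542, 5076, 5610, 6144

j=1: r + 0k = 267.826 → ⌈·⌉ = 268
j=2: r + 1k = 801.992666… → ⌈·⌉ = 802
j=3: r + 2k = 1336.159333… → ⌈·⌉ = 1337
j=4: r + 3k = 1870.326 → ⌈·⌉ = 1871
j=5: r + 4k = 2404.492666… → ⌈·⌉ = 2405
j=6: r + 5k = 2938.659333… → ⌈·⌉ = 2939
j=7: r + 6k = 3472.826 → ⌈·⌉ = 3473
j=8: r + 7k = 4006.992666… → ⌈·⌉ = 4007
j=9: r + 8k = 4541.159333… → ⌈·⌉ = 4542
j=10: r + 9k = 5075.326 → ⌈·⌉ = 5076
j=11: r + 10k = 5609.492666… → ⌈·⌉ = 5610
j=12: r + 11k = 6143.659333… → ⌈·⌉ = 6144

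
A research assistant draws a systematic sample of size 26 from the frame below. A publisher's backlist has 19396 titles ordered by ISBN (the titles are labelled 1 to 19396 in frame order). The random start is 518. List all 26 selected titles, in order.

k = N/n = 19396/26 = 746
title 1: 518
title 2: 518 + 746 = 1264
title 3: 1264 + 746 = 2010
title 4: 2010 + 746 = 2756
title 5: 2756 + 746 = 3502
title 6: 3502 + 746 = 4248
title 7: 4248 + 746 = 4994
title 8: 4994 + 746 = 5740
title 9: 5740 + 746 = 6486
title 10: 6486 + 746 = 7232
title 11: 7232 + 746 = 7978
title 12: 7978 + 746 = 8724
title 13: 8724 + 746 = 9470
title 14: 9470 + 746 = 10216
title 15: 10216 + 746 = 10962
title 16: 10962 + 746 = 11708
title 17: 11708 + 746 = 12454
title 18: 12454 + 746 = 13200
title 19: 13200 + 746 = 13946
title 20: 13946 + 746 = 14692
title 21: 14692 + 746 = 15438
title 22: 15438 + 746 = 16184
title 23: 16184 + 746 = 16930
title 24: 16930 + 746 = 17676
title 25: 17676 + 746 = 18422
title 26: 18422 + 746 = 19168

518, 1264, 2010, 2756, 3502, 4248, 4994, 5740, 6486, 7232, 7978, 8724, 9470, 10216, 10962, 11708, 12454, 13200, 13946, 14692, 15438, 16184, 16930, 17676, 18422, 19168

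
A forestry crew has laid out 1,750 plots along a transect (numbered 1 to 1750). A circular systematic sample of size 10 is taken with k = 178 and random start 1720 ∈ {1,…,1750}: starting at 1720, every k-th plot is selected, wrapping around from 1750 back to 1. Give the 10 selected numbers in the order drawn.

1720, 148, 326, 504, 682, 860, 1038, 1216, 1394, 1572

Selection 1: 1720
Selection 2: 1720 + 178 = 1898 → 1898 − 1750 = 148
Selection 3: 148 + 178 = 326
Selection 4: 326 + 178 = 504
Selection 5: 504 + 178 = 682
Selection 6: 682 + 178 = 860
Selection 7: 860 + 178 = 1038
Selection 8: 1038 + 178 = 1216
Selection 9: 1216 + 178 = 1394
Selection 10: 1394 + 178 = 1572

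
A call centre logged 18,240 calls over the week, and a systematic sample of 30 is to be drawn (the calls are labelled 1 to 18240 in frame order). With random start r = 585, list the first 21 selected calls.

k = N/n = 18240/30 = 608
call 1: 585
call 2: 585 + 608 = 1193
call 3: 1193 + 608 = 1801
call 4: 1801 + 608 = 2409
call 5: 2409 + 608 = 3017
call 6: 3017 + 608 = 3625
call 7: 3625 + 608 = 4233
call 8: 4233 + 608 = 4841
call 9: 4841 + 608 = 5449
call 10: 5449 + 608 = 6057
call 11: 6057 + 608 = 6665
call 12: 6665 + 608 = 7273
call 13: 7273 + 608 = 7881
call 14: 7881 + 608 = 8489
call 15: 8489 + 608 = 9097
call 16: 9097 + 608 = 9705
call 17: 9705 + 608 = 10313
call 18: 10313 + 608 = 10921
call 19: 10921 + 608 = 11529
call 20: 11529 + 608 = 12137
call 21: 12137 + 608 = 12745

585, 1193, 1801, 2409, 3017, 3625, 4233, 4841, 5449, 6057, 6665, 7273, 7881, 8489, 9097, 9705, 10313, 10921, 11529, 12137, 12745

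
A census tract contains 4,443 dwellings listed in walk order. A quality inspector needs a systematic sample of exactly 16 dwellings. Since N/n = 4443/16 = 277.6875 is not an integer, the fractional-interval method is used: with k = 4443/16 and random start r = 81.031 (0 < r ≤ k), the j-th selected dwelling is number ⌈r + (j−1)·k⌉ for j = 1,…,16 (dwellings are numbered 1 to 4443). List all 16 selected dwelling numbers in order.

82, 359, 637, 915, 1192, 1470, 1748, 2025, 2303, 2581, 2858, 3136, 3414, 3691, 3969, 4247

j=1: r + 0k = 81.031 → ⌈·⌉ = 82
j=2: r + 1k = 358.7185 → ⌈·⌉ = 359
j=3: r + 2k = 636.406 → ⌈·⌉ = 637
j=4: r + 3k = 914.0935 → ⌈·⌉ = 915
j=5: r + 4k = 1191.781 → ⌈·⌉ = 1192
j=6: r + 5k = 1469.4685 → ⌈·⌉ = 1470
j=7: r + 6k = 1747.156 → ⌈·⌉ = 1748
j=8: r + 7k = 2024.8435 → ⌈·⌉ = 2025
j=9: r + 8k = 2302.531 → ⌈·⌉ = 2303
j=10: r + 9k = 2580.2185 → ⌈·⌉ = 2581
j=11: r + 10k = 2857.906 → ⌈·⌉ = 2858
j=12: r + 11k = 3135.5935 → ⌈·⌉ = 3136
j=13: r + 12k = 3413.281 → ⌈·⌉ = 3414
j=14: r + 13k = 3690.9685 → ⌈·⌉ = 3691
j=15: r + 14k = 3968.656 → ⌈·⌉ = 3969
j=16: r + 15k = 4246.3435 → ⌈·⌉ = 4247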